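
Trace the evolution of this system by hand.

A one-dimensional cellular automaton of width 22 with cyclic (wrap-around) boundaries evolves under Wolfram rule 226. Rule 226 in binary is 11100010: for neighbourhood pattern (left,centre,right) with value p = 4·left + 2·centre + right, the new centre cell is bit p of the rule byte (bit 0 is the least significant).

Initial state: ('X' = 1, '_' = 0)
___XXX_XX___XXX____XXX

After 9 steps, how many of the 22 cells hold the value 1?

k=0  ___XXX_XX___XXX____XXX
k=1  __X_XXX_X__X_XX___X_XX
k=2  _X_X_XXX__X_X_X__X_X_X
k=3  X_X_X_XX_X_X_X__X_X_X_
k=4  _X_X_X_XX_X_X__X_X_X_X
k=5  X_X_X_X_XX_X__X_X_X_X_
k=6  _X_X_X_X_XX__X_X_X_X_X
k=7  X_X_X_X_X_X_X_X_X_X_X_
k=8  _X_X_X_X_X_X_X_X_X_X_X
k=9  X_X_X_X_X_X_X_X_X_X_X_

11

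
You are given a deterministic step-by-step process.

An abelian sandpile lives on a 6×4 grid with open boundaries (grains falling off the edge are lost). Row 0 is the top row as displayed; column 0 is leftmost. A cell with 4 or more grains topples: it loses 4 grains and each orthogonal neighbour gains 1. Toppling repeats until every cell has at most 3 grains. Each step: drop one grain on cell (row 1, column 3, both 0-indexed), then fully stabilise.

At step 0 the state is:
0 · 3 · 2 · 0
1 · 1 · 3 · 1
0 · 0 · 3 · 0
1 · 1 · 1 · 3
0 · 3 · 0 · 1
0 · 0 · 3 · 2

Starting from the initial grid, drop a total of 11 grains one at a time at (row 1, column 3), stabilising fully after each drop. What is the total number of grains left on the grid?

35

k=0  0 · 3 · 2 · 0
1 · 1 · 3 · 1
0 · 0 · 3 · 0
1 · 1 · 1 · 3
0 · 3 · 0 · 1
0 · 0 · 3 · 2
k=1  0 · 3 · 2 · 0
1 · 1 · 3 · 2
0 · 0 · 3 · 0
1 · 1 · 1 · 3
0 · 3 · 0 · 1
0 · 0 · 3 · 2
k=2  0 · 3 · 2 · 0
1 · 1 · 3 · 3
0 · 0 · 3 · 0
1 · 1 · 1 · 3
0 · 3 · 0 · 1
0 · 0 · 3 · 2
k=3  0 · 3 · 3 · 1
1 · 2 · 1 · 1
0 · 1 · 0 · 2
1 · 1 · 2 · 3
0 · 3 · 0 · 1
0 · 0 · 3 · 2
k=4  0 · 3 · 3 · 1
1 · 2 · 1 · 2
0 · 1 · 0 · 2
1 · 1 · 2 · 3
0 · 3 · 0 · 1
0 · 0 · 3 · 2
k=5  0 · 3 · 3 · 1
1 · 2 · 1 · 3
0 · 1 · 0 · 2
1 · 1 · 2 · 3
0 · 3 · 0 · 1
0 · 0 · 3 · 2
k=6  0 · 3 · 3 · 2
1 · 2 · 2 · 0
0 · 1 · 0 · 3
1 · 1 · 2 · 3
0 · 3 · 0 · 1
0 · 0 · 3 · 2
k=7  0 · 3 · 3 · 2
1 · 2 · 2 · 1
0 · 1 · 0 · 3
1 · 1 · 2 · 3
0 · 3 · 0 · 1
0 · 0 · 3 · 2
k=8  0 · 3 · 3 · 2
1 · 2 · 2 · 2
0 · 1 · 0 · 3
1 · 1 · 2 · 3
0 · 3 · 0 · 1
0 · 0 · 3 · 2
k=9  0 · 3 · 3 · 2
1 · 2 · 2 · 3
0 · 1 · 0 · 3
1 · 1 · 2 · 3
0 · 3 · 0 · 1
0 · 0 · 3 · 2
k=10  0 · 3 · 3 · 3
1 · 2 · 3 · 1
0 · 1 · 1 · 1
1 · 1 · 3 · 0
0 · 3 · 0 · 2
0 · 0 · 3 · 2
k=11  0 · 3 · 3 · 3
1 · 2 · 3 · 2
0 · 1 · 1 · 1
1 · 1 · 3 · 0
0 · 3 · 0 · 2
0 · 0 · 3 · 2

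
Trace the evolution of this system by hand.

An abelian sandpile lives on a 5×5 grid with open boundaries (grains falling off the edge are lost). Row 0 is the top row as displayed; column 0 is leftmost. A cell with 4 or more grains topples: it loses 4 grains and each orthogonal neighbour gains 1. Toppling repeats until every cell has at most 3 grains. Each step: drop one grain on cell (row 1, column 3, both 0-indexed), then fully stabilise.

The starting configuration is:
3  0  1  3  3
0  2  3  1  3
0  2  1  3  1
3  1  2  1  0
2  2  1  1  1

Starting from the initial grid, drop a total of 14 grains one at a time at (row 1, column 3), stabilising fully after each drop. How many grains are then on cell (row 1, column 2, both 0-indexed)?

0) 3  0  1  3  3
0  2  3  1  3
0  2  1  3  1
3  1  2  1  0
2  2  1  1  1
1) 3  0  1  3  3
0  2  3  2  3
0  2  1  3  1
3  1  2  1  0
2  2  1  1  1
2) 3  0  1  3  3
0  2  3  3  3
0  2  1  3  1
3  1  2  1  0
2  2  1  1  1
3) 3  0  3  2  1
0  3  1  0  2
0  2  3  1  3
3  1  2  2  0
2  2  1  1  1
4) 3  0  3  2  1
0  3  1  1  2
0  2  3  1  3
3  1  2  2  0
2  2  1  1  1
5) 3  0  3  2  1
0  3  1  2  2
0  2  3  1  3
3  1  2  2  0
2  2  1  1  1
6) 3  0  3  2  1
0  3  1  3  2
0  2  3  1  3
3  1  2  2  0
2  2  1  1  1
7) 3  0  3  3  1
0  3  2  0  3
0  2  3  2  3
3  1  2  2  0
2  2  1  1  1
8) 3  0  3  3  1
0  3  2  1  3
0  2  3  2  3
3  1  2  2  0
2  2  1  1  1
9) 3  0  3  3  1
0  3  2  2  3
0  2  3  2  3
3  1  2  2  0
2  2  1  1  1
10) 3  0  3  3  1
0  3  2  3  3
0  2  3  2  3
3  1  2  2  0
2  2  1  1  1
11) 3  2  1  2  3
1  1  3  0  2
1  0  2  2  1
3  2  3  3  1
2  2  1  1  1
12) 3  2  1  2  3
1  1  3  1  2
1  0  2  2  1
3  2  3  3  1
2  2  1  1  1
13) 3  2  1  2  3
1  1  3  2  2
1  0  2  2  1
3  2  3  3  1
2  2  1  1  1
14) 3  2  1  2  3
1  1  3  3  2
1  0  2  2  1
3  2  3  3  1
2  2  1  1  1

3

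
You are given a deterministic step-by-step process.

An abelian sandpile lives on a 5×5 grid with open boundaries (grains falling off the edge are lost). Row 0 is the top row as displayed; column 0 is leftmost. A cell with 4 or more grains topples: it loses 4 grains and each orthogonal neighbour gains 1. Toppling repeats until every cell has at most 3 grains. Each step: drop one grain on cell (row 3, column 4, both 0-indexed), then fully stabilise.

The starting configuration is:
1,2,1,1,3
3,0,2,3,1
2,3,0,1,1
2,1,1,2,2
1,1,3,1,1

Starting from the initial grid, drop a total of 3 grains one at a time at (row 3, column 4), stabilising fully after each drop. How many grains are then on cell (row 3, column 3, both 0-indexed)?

3

0) 1,2,1,1,3
3,0,2,3,1
2,3,0,1,1
2,1,1,2,2
1,1,3,1,1
1) 1,2,1,1,3
3,0,2,3,1
2,3,0,1,1
2,1,1,2,3
1,1,3,1,1
2) 1,2,1,1,3
3,0,2,3,1
2,3,0,1,2
2,1,1,3,0
1,1,3,1,2
3) 1,2,1,1,3
3,0,2,3,1
2,3,0,1,2
2,1,1,3,1
1,1,3,1,2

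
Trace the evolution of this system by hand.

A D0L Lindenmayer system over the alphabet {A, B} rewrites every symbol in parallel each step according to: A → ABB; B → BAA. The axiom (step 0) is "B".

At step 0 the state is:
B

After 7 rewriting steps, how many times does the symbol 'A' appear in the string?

k=0  B
k=1  BAA
k=2  BAAABBABB
k=3  BAAABBABBABBBAABAAABBBAABAA
k=4  BAAABBABBABBBAABAAABBBAABAAABBBAABAABAAABBABBBAAABBABBABBBAABAABAAABBABBBAAABBABB
k=5  BAAABBABBABBBAABAAABBBAABAAABBBAABAABAAABBABBBAAABBABBABBB…BABBBAAABBABBABBBAABAAABBBAABAABAAABBABBABBBAABAAABBBAABAA  (len 243)
k=6  BAAABBABBABBBAABAAABBBAABAAABBBAABAABAAABBABBBAAABBABBABBB…ABAAABBBAABAABAAABBABBBAAABBABBABBBAABAABAAABBABBBAAABBABB  (len 729)
k=7  BAAABBABBABBBAABAAABBBAABAAABBBAABAABAAABBABBBAAABBABBABBB…BABBBAAABBABBABBBAABAAABBBAABAABAAABBABBABBBAABAAABBBAABAA  (len 2187)

1094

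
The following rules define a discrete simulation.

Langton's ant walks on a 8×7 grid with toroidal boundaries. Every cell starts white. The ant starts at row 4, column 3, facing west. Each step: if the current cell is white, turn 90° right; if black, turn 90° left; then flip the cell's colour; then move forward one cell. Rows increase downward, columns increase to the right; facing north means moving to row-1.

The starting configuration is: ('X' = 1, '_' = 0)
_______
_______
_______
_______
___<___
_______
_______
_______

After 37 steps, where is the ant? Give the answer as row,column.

5,0

t=0: _______
_______
_______
_______
___<___
_______
_______
_______
t=1: _______
_______
_______
___^___
___X___
_______
_______
_______
t=2: _______
_______
_______
___X>__
___X___
_______
_______
_______
t=3: _______
_______
_______
___XX__
___Xv__
_______
_______
_______
t=4: _______
_______
_______
___XX__
___<X__
_______
_______
_______
t=5: _______
_______
_______
___XX__
____X__
___v___
_______
_______
t=6: _______
_______
_______
___XX__
____X__
__<X___
_______
_______
t=7: _______
_______
_______
___XX__
__^_X__
__XX___
_______
_______
t=8: _______
_______
_______
___XX__
__X>X__
__XX___
_______
_______
t=9: _______
_______
_______
___XX__
__XXX__
__Xv___
_______
_______
t=10: _______
_______
_______
___XX__
__XXX__
__X_>__
_______
_______
t=11: _______
_______
_______
___XX__
__XXX__
__X_X__
____v__
_______
t=12: _______
_______
_______
___XX__
__XXX__
__X_X__
___<X__
_______
t=13: _______
_______
_______
___XX__
__XXX__
__X^X__
___XX__
_______
t=14: _______
_______
_______
___XX__
__XXX__
__XX>__
___XX__
_______
t=15: _______
_______
_______
___XX__
__XX^__
__XX___
___XX__
_______
t=16: _______
_______
_______
___XX__
__X<___
__XX___
___XX__
_______
t=17: _______
_______
_______
___XX__
__X____
__Xv___
___XX__
_______
t=18: _______
_______
_______
___XX__
__X____
__X_>__
___XX__
_______
t=19: _______
_______
_______
___XX__
__X____
__X_X__
___Xv__
_______
t=20: _______
_______
_______
___XX__
__X____
__X_X__
___X_>_
_______
t=21: _______
_______
_______
___XX__
__X____
__X_X__
___X_X_
_____v_
t=22: _______
_______
_______
___XX__
__X____
__X_X__
___X_X_
____<X_
t=23: _______
_______
_______
___XX__
__X____
__X_X__
___X^X_
____XX_
t=24: _______
_______
_______
___XX__
__X____
__X_X__
___XX>_
____XX_
t=25: _______
_______
_______
___XX__
__X____
__X_X^_
___XX__
____XX_
t=26: _______
_______
_______
___XX__
__X____
__X_XX>
___XX__
____XX_
t=27: _______
_______
_______
___XX__
__X____
__X_XXX
___XX_v
____XX_
t=28: _______
_______
_______
___XX__
__X____
__X_XXX
___XX<X
____XX_
t=29: _______
_______
_______
___XX__
__X____
__X_X^X
___XXXX
____XX_
t=30: _______
_______
_______
___XX__
__X____
__X_<_X
___XXXX
____XX_
t=31: _______
_______
_______
___XX__
__X____
__X___X
___XvXX
____XX_
t=32: _______
_______
_______
___XX__
__X____
__X___X
___X_>X
____XX_
t=33: _______
_______
_______
___XX__
__X____
__X__^X
___X__X
____XX_
t=34: _______
_______
_______
___XX__
__X____
__X__X>
___X__X
____XX_
t=35: _______
_______
_______
___XX__
__X___^
__X__X_
___X__X
____XX_
t=36: _______
_______
_______
___XX__
>_X___X
__X__X_
___X__X
____XX_
t=37: _______
_______
_______
___XX__
X_X___X
v_X__X_
___X__X
____XX_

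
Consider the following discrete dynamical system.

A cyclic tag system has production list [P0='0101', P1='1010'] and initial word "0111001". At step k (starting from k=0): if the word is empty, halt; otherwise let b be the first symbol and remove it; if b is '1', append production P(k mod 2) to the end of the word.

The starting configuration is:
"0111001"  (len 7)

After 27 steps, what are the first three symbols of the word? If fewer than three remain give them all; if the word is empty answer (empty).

101

k=0  "0111001"  (len 7)
k=1  "111001"  (len 6)
k=2  "110011010"  (len 9)
k=3  "100110100101"  (len 12)
k=4  "001101001011010"  (len 15)
k=5  "01101001011010"  (len 14)
k=6  "1101001011010"  (len 13)
k=7  "1010010110100101"  (len 16)
k=8  "0100101101001011010"  (len 19)
k=9  "100101101001011010"  (len 18)
k=10  "001011010010110101010"  (len 21)
k=11  "01011010010110101010"  (len 20)
k=12  "1011010010110101010"  (len 19)
k=13  "0110100101101010100101"  (len 22)
k=14  "110100101101010100101"  (len 21)
k=15  "101001011010101001010101"  (len 24)
k=16  "010010110101010010101011010"  (len 27)
k=17  "10010110101010010101011010"  (len 26)
k=18  "00101101010100101010110101010"  (len 29)
k=19  "0101101010100101010110101010"  (len 28)
k=20  "101101010100101010110101010"  (len 27)
k=21  "011010101001010101101010100101"  (len 30)
k=22  "11010101001010101101010100101"  (len 29)
k=23  "10101010010101011010101001010101"  (len 32)
k=24  "01010100101010110101010010101011010"  (len 35)
k=25  "1010100101010110101010010101011010"  (len 34)
k=26  "0101001010101101010100101010110101010"  (len 37)
k=27  "101001010101101010100101010110101010"  (len 36)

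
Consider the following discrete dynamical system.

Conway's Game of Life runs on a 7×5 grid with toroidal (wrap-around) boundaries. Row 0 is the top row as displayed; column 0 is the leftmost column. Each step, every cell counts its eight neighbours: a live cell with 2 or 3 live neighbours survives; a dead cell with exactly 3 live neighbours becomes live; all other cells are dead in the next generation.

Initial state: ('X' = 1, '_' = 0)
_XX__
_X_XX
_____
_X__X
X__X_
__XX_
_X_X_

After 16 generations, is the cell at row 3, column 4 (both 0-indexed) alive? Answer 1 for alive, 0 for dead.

step 0: _XX__
_X_XX
_____
_X__X
X__X_
__XX_
_X_X_
step 1: _X__X
XX_X_
__XXX
X___X
XX_X_
_X_X_
_X_X_
step 2: _X_XX
_X___
__X__
_____
_X_X_
_X_X_
_X_XX
step 3: _X_XX
XX_X_
_____
__X__
_____
_X_X_
_X___
step 4: _X_XX
XX_X_
_XX__
_____
__X__
__X__
_X_XX
step 5: _X___
___X_
XXX__
_XX__
_____
_XX__
_X__X
step 6: X_X__
X____
X__X_
X_X__
_____
XXX__
_X___
step 7: X____
X____
X____
_X__X
X_X__
XXX__
_____
step 8: _____
XX__X
XX__X
_X__X
__XXX
X_X__
X____
step 9: _X__X
_X__X
__XX_
_X___
__X_X
X_X__
_X___
step 10: _XX__
_X__X
XXXX_
_X___
X_XX_
X_XX_
_XX__
step 11: ___X_
____X
___XX
_____
X__X_
X____
X____
step 12: ____X
____X
___XX
___X_
____X
XX___
____X
step 13: X__XX
X___X
___XX
___X_
X___X
X___X
____X
step 14: ___X_
_____
X__X_
X__X_
X__X_
___X_
_____
step 15: _____
____X
_____
XXXX_
__XX_
____X
_____
step 16: _____
_____
XXXXX
_X_XX
X____
___X_
_____

1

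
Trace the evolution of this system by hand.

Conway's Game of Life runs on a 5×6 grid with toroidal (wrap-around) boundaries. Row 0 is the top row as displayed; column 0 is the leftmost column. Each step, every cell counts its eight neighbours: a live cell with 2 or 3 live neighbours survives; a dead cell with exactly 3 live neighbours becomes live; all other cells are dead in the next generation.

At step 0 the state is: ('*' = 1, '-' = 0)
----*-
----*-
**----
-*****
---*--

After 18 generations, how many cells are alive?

13

step 0: ----*-
----*-
**----
-*****
---*--
step 1: ---**-
-----*
**----
-*-***
-----*
step 2: ----**
*---**
-**---
-**-**
*-*--*
step 3: -*-*--
**-**-
--*---
----**
--*---
step 4: **-**-
**-**-
***---
---*--
--***-
step 5: *-----
----*-
*---**
----*-
-*---*
step 6: *----*
*---*-
---**-
----*-
*----*
step 7: -*--*-
*--**-
---**-
---**-
*---*-
step 8: **--*-
--*---
--*---
------
----*-
step 9: -*-*-*
--**--
------
------
-----*
step 10: *--*--
--***-
------
------
*---*-
step 11: -**---
--***-
---*--
------
-----*
step 12: -**-*-
-*--*-
--***-
------
------
step 13: -***--
-*--**
--***-
---*--
------
step 14: *****-
**---*
--*--*
--***-
---*--
step 15: ---**-
------
--*--*
--*-*-
-----*
step 16: ----*-
---**-
---*--
---***
-----*
step 17: ---***
---**-
--*--*
---*-*
---*-*
step 18: --*--*
--*---
--*--*
*-**-*
*-**-*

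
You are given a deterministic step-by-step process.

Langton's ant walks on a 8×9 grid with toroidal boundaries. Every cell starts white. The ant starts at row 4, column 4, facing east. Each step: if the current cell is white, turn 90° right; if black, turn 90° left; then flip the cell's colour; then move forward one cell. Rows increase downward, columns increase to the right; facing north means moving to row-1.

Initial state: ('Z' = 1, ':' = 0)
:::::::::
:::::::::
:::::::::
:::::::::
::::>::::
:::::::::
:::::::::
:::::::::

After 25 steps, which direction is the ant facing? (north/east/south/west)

south

[0] :::::::::
:::::::::
:::::::::
:::::::::
::::>::::
:::::::::
:::::::::
:::::::::
[1] :::::::::
:::::::::
:::::::::
:::::::::
::::Z::::
::::v::::
:::::::::
:::::::::
[2] :::::::::
:::::::::
:::::::::
:::::::::
::::Z::::
:::<Z::::
:::::::::
:::::::::
[3] :::::::::
:::::::::
:::::::::
:::::::::
:::^Z::::
:::ZZ::::
:::::::::
:::::::::
[4] :::::::::
:::::::::
:::::::::
:::::::::
:::Z>::::
:::ZZ::::
:::::::::
:::::::::
[5] :::::::::
:::::::::
:::::::::
::::^::::
:::Z:::::
:::ZZ::::
:::::::::
:::::::::
[6] :::::::::
:::::::::
:::::::::
::::Z>:::
:::Z:::::
:::ZZ::::
:::::::::
:::::::::
[7] :::::::::
:::::::::
:::::::::
::::ZZ:::
:::Z:v:::
:::ZZ::::
:::::::::
:::::::::
[8] :::::::::
:::::::::
:::::::::
::::ZZ:::
:::Z<Z:::
:::ZZ::::
:::::::::
:::::::::
[9] :::::::::
:::::::::
:::::::::
::::^Z:::
:::ZZZ:::
:::ZZ::::
:::::::::
:::::::::
[10] :::::::::
:::::::::
:::::::::
:::<:Z:::
:::ZZZ:::
:::ZZ::::
:::::::::
:::::::::
[11] :::::::::
:::::::::
:::^:::::
:::Z:Z:::
:::ZZZ:::
:::ZZ::::
:::::::::
:::::::::
[12] :::::::::
:::::::::
:::Z>::::
:::Z:Z:::
:::ZZZ:::
:::ZZ::::
:::::::::
:::::::::
[13] :::::::::
:::::::::
:::ZZ::::
:::ZvZ:::
:::ZZZ:::
:::ZZ::::
:::::::::
:::::::::
[14] :::::::::
:::::::::
:::ZZ::::
:::<ZZ:::
:::ZZZ:::
:::ZZ::::
:::::::::
:::::::::
[15] :::::::::
:::::::::
:::ZZ::::
::::ZZ:::
:::vZZ:::
:::ZZ::::
:::::::::
:::::::::
[16] :::::::::
:::::::::
:::ZZ::::
::::ZZ:::
::::>Z:::
:::ZZ::::
:::::::::
:::::::::
[17] :::::::::
:::::::::
:::ZZ::::
::::^Z:::
:::::Z:::
:::ZZ::::
:::::::::
:::::::::
[18] :::::::::
:::::::::
:::ZZ::::
:::<:Z:::
:::::Z:::
:::ZZ::::
:::::::::
:::::::::
[19] :::::::::
:::::::::
:::^Z::::
:::Z:Z:::
:::::Z:::
:::ZZ::::
:::::::::
:::::::::
[20] :::::::::
:::::::::
::<:Z::::
:::Z:Z:::
:::::Z:::
:::ZZ::::
:::::::::
:::::::::
[21] :::::::::
::^::::::
::Z:Z::::
:::Z:Z:::
:::::Z:::
:::ZZ::::
:::::::::
:::::::::
[22] :::::::::
::Z>:::::
::Z:Z::::
:::Z:Z:::
:::::Z:::
:::ZZ::::
:::::::::
:::::::::
[23] :::::::::
::ZZ:::::
::ZvZ::::
:::Z:Z:::
:::::Z:::
:::ZZ::::
:::::::::
:::::::::
[24] :::::::::
::ZZ:::::
::<ZZ::::
:::Z:Z:::
:::::Z:::
:::ZZ::::
:::::::::
:::::::::
[25] :::::::::
::ZZ:::::
:::ZZ::::
::vZ:Z:::
:::::Z:::
:::ZZ::::
:::::::::
:::::::::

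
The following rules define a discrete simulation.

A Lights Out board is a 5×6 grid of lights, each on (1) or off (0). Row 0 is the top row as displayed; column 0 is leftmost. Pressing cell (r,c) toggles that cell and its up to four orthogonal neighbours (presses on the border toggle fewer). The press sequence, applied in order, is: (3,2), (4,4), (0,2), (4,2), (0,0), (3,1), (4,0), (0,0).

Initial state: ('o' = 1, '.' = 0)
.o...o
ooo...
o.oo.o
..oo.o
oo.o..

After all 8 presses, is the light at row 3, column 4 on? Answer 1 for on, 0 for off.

0) .o...o
ooo...
o.oo.o
..oo.o
oo.o..
1) .o...o
ooo...
o..o.o
.o...o
oooo..
2) .o...o
ooo...
o..o.o
.o..oo
ooo.oo
3) ..oo.o
oo....
o..o.o
.o..oo
ooo.oo
4) ..oo.o
oo....
o..o.o
.oo.oo
o..ooo
5) oooo.o
.o....
o..o.o
.oo.oo
o..ooo
6) oooo.o
.o....
oo.o.o
o...oo
oo.ooo
7) oooo.o
.o....
oo.o.o
....oo
...ooo
8) ..oo.o
oo....
oo.o.o
....oo
...ooo

1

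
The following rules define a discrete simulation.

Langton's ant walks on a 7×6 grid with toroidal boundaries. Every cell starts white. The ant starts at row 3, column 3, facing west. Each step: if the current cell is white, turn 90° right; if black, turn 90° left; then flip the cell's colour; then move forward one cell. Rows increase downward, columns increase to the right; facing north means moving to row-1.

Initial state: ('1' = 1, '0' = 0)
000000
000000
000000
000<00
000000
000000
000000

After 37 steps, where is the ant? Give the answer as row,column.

[0] 000000
000000
000000
000<00
000000
000000
000000
[1] 000000
000000
000^00
000100
000000
000000
000000
[2] 000000
000000
0001>0
000100
000000
000000
000000
[3] 000000
000000
000110
0001v0
000000
000000
000000
[4] 000000
000000
000110
000<10
000000
000000
000000
[5] 000000
000000
000110
000010
000v00
000000
000000
[6] 000000
000000
000110
000010
00<100
000000
000000
[7] 000000
000000
000110
00^010
001100
000000
000000
[8] 000000
000000
000110
001>10
001100
000000
000000
[9] 000000
000000
000110
001110
001v00
000000
000000
[10] 000000
000000
000110
001110
0010>0
000000
000000
[11] 000000
000000
000110
001110
001010
0000v0
000000
[12] 000000
000000
000110
001110
001010
000<10
000000
[13] 000000
000000
000110
001110
001^10
000110
000000
[14] 000000
000000
000110
001110
0011>0
000110
000000
[15] 000000
000000
000110
0011^0
001100
000110
000000
[16] 000000
000000
000110
001<00
001100
000110
000000
[17] 000000
000000
000110
001000
001v00
000110
000000
[18] 000000
000000
000110
001000
0010>0
000110
000000
[19] 000000
000000
000110
001000
001010
0001v0
000000
[20] 000000
000000
000110
001000
001010
00010>
000000
[21] 000000
000000
000110
001000
001010
000101
00000v
[22] 000000
000000
000110
001000
001010
000101
0000<1
[23] 000000
000000
000110
001000
001010
0001^1
000011
[24] 000000
000000
000110
001000
001010
00011>
000011
[25] 000000
000000
000110
001000
00101^
000110
000011
[26] 000000
000000
000110
001000
>01011
000110
000011
[27] 000000
000000
000110
001000
101011
v00110
000011
[28] 000000
000000
000110
001000
101011
10011<
000011
[29] 000000
000000
000110
001000
10101^
100111
000011
[30] 000000
000000
000110
001000
1010<0
100111
000011
[31] 000000
000000
000110
001000
101000
1001v1
000011
[32] 000000
000000
000110
001000
101000
10010>
000011
[33] 000000
000000
000110
001000
10100^
100100
000011
[34] 000000
000000
000110
001000
>01001
100100
000011
[35] 000000
000000
000110
^01000
001001
100100
000011
[36] 000000
000000
000110
1>1000
001001
100100
000011
[37] 000000
000000
000110
111000
0v1001
100100
000011

4,1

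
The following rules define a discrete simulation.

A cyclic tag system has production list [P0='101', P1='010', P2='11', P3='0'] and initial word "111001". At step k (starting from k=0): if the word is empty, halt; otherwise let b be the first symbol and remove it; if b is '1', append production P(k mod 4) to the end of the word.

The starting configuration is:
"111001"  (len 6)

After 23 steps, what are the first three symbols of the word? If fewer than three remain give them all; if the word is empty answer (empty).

[0] "111001"  (len 6)
[1] "11001101"  (len 8)
[2] "1001101010"  (len 10)
[3] "00110101011"  (len 11)
[4] "0110101011"  (len 10)
[5] "110101011"  (len 9)
[6] "10101011010"  (len 11)
[7] "010101101011"  (len 12)
[8] "10101101011"  (len 11)
[9] "0101101011101"  (len 13)
[10] "101101011101"  (len 12)
[11] "0110101110111"  (len 13)
[12] "110101110111"  (len 12)
[13] "10101110111101"  (len 14)
[14] "0101110111101010"  (len 16)
[15] "101110111101010"  (len 15)
[16] "011101111010100"  (len 15)
[17] "11101111010100"  (len 14)
[18] "1101111010100010"  (len 16)
[19] "10111101010001011"  (len 17)
[20] "01111010100010110"  (len 17)
[21] "1111010100010110"  (len 16)
[22] "111010100010110010"  (len 18)
[23] "1101010001011001011"  (len 19)

110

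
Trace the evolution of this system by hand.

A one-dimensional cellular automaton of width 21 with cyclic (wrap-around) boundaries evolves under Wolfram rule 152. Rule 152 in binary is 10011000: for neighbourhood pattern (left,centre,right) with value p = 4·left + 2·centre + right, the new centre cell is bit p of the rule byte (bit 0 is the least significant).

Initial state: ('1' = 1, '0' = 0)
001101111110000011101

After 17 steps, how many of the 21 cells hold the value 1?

t=0: 001101111110000011101
t=1: 101001111101000011000
t=2: 000101111000100010100
t=3: 000001110100010000010
t=4: 000001100010001000001
t=5: 100001010001000100000
t=6: 010000001000100010000
t=7: 001000000100010001000
t=8: 000100000010001000100
t=9: 000010000001000100010
t=10: 000001000000100010001
t=11: 100000100000010001000
t=12: 010000010000001000100
t=13: 001000001000000100010
t=14: 000100000100000010001
t=15: 100010000010000001000
t=16: 010001000001000000100
t=17: 001000100000100000010

4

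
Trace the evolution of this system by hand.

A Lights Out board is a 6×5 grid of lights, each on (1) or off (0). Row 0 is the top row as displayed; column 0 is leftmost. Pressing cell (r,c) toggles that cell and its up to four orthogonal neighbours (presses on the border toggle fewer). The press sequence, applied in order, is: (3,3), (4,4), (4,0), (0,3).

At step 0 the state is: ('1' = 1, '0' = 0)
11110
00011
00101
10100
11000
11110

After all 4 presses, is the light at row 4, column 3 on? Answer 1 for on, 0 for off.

0) 11110
00011
00101
10100
11000
11110
1) 11110
00011
00111
10011
11010
11110
2) 11110
00011
00111
10010
11001
11111
3) 11110
00011
00111
00010
00001
01111
4) 11001
00001
00111
00010
00001
01111

0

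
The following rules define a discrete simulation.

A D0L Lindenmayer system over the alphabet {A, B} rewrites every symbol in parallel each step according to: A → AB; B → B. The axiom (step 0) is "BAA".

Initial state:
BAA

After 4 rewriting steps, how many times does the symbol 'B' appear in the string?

gen 0: BAA
gen 1: BABAB
gen 2: BABBABB
gen 3: BABBBABBB
gen 4: BABBBBABBBB

9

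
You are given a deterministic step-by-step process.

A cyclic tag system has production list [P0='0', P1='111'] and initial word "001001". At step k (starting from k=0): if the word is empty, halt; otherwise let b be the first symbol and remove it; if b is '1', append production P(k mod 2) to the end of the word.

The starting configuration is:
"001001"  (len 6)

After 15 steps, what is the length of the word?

[0] "001001"  (len 6)
[1] "01001"  (len 5)
[2] "1001"  (len 4)
[3] "0010"  (len 4)
[4] "010"  (len 3)
[5] "10"  (len 2)
[6] "0111"  (len 4)
[7] "111"  (len 3)
[8] "11111"  (len 5)
[9] "11110"  (len 5)
[10] "1110111"  (len 7)
[11] "1101110"  (len 7)
[12] "101110111"  (len 9)
[13] "011101110"  (len 9)
[14] "11101110"  (len 8)
[15] "11011100"  (len 8)

8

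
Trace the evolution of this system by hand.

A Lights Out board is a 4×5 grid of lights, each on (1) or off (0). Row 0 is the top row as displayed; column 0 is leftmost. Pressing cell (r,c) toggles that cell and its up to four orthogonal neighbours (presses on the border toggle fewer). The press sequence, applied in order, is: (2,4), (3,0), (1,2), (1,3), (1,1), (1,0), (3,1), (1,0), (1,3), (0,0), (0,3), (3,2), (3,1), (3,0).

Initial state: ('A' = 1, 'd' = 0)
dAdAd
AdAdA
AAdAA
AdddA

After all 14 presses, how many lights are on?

10

step 0: dAdAd
AdAdA
AAdAA
AdddA
step 1: dAdAd
AdAdd
AAddd
Adddd
step 2: dAdAd
AdAdd
dAddd
dAddd
step 3: dAAAd
AAdAd
dAAdd
dAddd
step 4: dAAdd
AAAdA
dAAAd
dAddd
step 5: ddAdd
ddddA
ddAAd
dAddd
step 6: AdAdd
AAddA
AdAAd
dAddd
step 7: AdAdd
AAddA
AAAAd
AdAdd
step 8: ddAdd
ddddA
dAAAd
AdAdd
step 9: ddAAd
ddAAd
dAAdd
AdAdd
step 10: AAAAd
AdAAd
dAAdd
AdAdd
step 11: AAddA
AdAdd
dAAdd
AdAdd
step 12: AAddA
AdAdd
dAddd
AAdAd
step 13: AAddA
AdAdd
ddddd
ddAAd
step 14: AAddA
AdAdd
Adddd
AAAAd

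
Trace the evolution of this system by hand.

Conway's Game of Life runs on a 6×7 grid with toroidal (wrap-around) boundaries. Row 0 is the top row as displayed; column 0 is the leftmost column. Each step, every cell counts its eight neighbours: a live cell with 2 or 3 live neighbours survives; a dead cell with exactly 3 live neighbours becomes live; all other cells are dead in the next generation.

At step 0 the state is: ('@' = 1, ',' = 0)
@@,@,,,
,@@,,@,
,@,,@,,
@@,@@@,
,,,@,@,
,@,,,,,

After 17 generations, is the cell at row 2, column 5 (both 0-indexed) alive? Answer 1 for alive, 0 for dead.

t=0: @@,@,,,
,@@,,@,
,@,,@,,
@@,@@@,
,,,@,@,
,@,,,,,
t=1: @,,,,,,
,,,@@,,
,,,,,,@
@@,@,@@
@@,@,@@
@@,,@,,
t=2: @@,@@,,
,,,,,,,
,,@@,,@
,@,,,,,
,,,@,,,
,,@,@@,
t=3: ,@@@@@,
@@,,@,,
,,@,,,,
,,,@,,,
,,@@@,,
,@@,,@,
t=4: ,,,,,@@
@,,,@@,
,@@@,,,
,,,,@,,
,@,,@,,
,,,,,@,
t=5: ,,,,,,,
@@@@@@,
,@@@,@,
,@,,@,,
,,,,@@,
,,,,@@@
t=6: @@@,,,,
@,,,,@@
,,,,,@@
,@,,,,,
,,,@,,@
,,,,@,@
t=7: ,@,,,,,
,,,,,@,
,,,,,@,
@,,,,@@
@,,,,@,
,@@@,@@
t=8: @@,,@@@
,,,,,,,
,,,,@@,
@,,,@@,
,,@,,,,
,@@,@@@
t=9: ,@@@@,,
@,,,,,,
,,,,@@@
,,,@@@@
@,@,,,,
,,@,@,,
t=10: ,@@,@,,
@@@,,,@
@,,@,,,
@,,@,,,
,@@,,,@
,,,,@,,
t=11: ,,@,,@,
,,,,,,@
,,,@,,,
@,,@,,@
@@@@,,,
@,,,,@,
t=12: ,,,,,@,
,,,,,,,
@,,,,,@
@,,@@,@
,,@@@,,
@,,@@,,
t=13: ,,,,@,,
,,,,,,@
@,,,,@@
@@@,@,@
@@@,,,@
,,@,,@,
t=14: ,,,,,@,
@,,,,,@
,,,,,,,
,,@@,,,
,,,,,,,
@,@@,@@
t=15: ,@,,@@,
,,,,,,@
,,,,,,,
,,,,,,,
,@,,@,@
,,,,@@@
t=16: @,,,@,,
,,,,,@,
,,,,,,,
,,,,,,,
@,,,@,@
,,,@,,@
t=17: ,,,,@@@
,,,,,,,
,,,,,,,
,,,,,,,
@,,,,@@
,,,@@,@

0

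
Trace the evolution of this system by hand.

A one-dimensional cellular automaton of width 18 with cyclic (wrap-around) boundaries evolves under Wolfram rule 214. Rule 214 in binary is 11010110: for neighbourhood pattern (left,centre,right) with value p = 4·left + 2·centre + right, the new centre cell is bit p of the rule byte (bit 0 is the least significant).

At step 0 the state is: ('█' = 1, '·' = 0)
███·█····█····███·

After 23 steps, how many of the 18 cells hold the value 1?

[0] ███·█····█····███·
[1] ·██·██··███··█·██·
[2] █·█··███·█████··██
[3] █·███·██··██████·█
[4] █··██··███·█████··
[5] ███·███·██··██████
[6] ███··██··███·█████
[7] █████·███·██··████
[8] █████··██··███·███
[9] ███████·███·██··██
[10] ███████··██··███·█
[11] █████████·███·██··
[12] ·████████··██··███
[13] ··█████████·███·██
[14] ██·████████··██··█
[15] ██··█████████·███·
[16] ·███·████████··██·
[17] █·██··█████████·██
[18] █··███·████████··█
[19] ███·██··█████████·
[20] ·██··███·████████·
[21] █·███·██··████████
[22] █··██··███·███████
[23] ███·███·██··██████

14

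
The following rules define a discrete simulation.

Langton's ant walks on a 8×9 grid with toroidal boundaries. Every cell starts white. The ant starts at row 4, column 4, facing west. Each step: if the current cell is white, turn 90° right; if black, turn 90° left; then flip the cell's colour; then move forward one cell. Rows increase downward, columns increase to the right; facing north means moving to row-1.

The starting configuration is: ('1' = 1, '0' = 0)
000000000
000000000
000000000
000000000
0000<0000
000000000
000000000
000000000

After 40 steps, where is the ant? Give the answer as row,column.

4,6

[0] 000000000
000000000
000000000
000000000
0000<0000
000000000
000000000
000000000
[1] 000000000
000000000
000000000
0000^0000
000010000
000000000
000000000
000000000
[2] 000000000
000000000
000000000
00001>000
000010000
000000000
000000000
000000000
[3] 000000000
000000000
000000000
000011000
00001v000
000000000
000000000
000000000
[4] 000000000
000000000
000000000
000011000
0000<1000
000000000
000000000
000000000
[5] 000000000
000000000
000000000
000011000
000001000
0000v0000
000000000
000000000
[6] 000000000
000000000
000000000
000011000
000001000
000<10000
000000000
000000000
[7] 000000000
000000000
000000000
000011000
000^01000
000110000
000000000
000000000
[8] 000000000
000000000
000000000
000011000
0001>1000
000110000
000000000
000000000
[9] 000000000
000000000
000000000
000011000
000111000
0001v0000
000000000
000000000
[10] 000000000
000000000
000000000
000011000
000111000
00010>000
000000000
000000000
[11] 000000000
000000000
000000000
000011000
000111000
000101000
00000v000
000000000
[12] 000000000
000000000
000000000
000011000
000111000
000101000
0000<1000
000000000
[13] 000000000
000000000
000000000
000011000
000111000
0001^1000
000011000
000000000
[14] 000000000
000000000
000000000
000011000
000111000
00011>000
000011000
000000000
[15] 000000000
000000000
000000000
000011000
00011^000
000110000
000011000
000000000
[16] 000000000
000000000
000000000
000011000
0001<0000
000110000
000011000
000000000
[17] 000000000
000000000
000000000
000011000
000100000
0001v0000
000011000
000000000
[18] 000000000
000000000
000000000
000011000
000100000
00010>000
000011000
000000000
[19] 000000000
000000000
000000000
000011000
000100000
000101000
00001v000
000000000
[20] 000000000
000000000
000000000
000011000
000100000
000101000
000010>00
000000000
[21] 000000000
000000000
000000000
000011000
000100000
000101000
000010100
000000v00
[22] 000000000
000000000
000000000
000011000
000100000
000101000
000010100
00000<100
[23] 000000000
000000000
000000000
000011000
000100000
000101000
00001^100
000001100
[24] 000000000
000000000
000000000
000011000
000100000
000101000
000011>00
000001100
[25] 000000000
000000000
000000000
000011000
000100000
000101^00
000011000
000001100
[26] 000000000
000000000
000000000
000011000
000100000
0001011>0
000011000
000001100
[27] 000000000
000000000
000000000
000011000
000100000
000101110
0000110v0
000001100
[28] 000000000
000000000
000000000
000011000
000100000
000101110
000011<10
000001100
[29] 000000000
000000000
000000000
000011000
000100000
000101^10
000011110
000001100
[30] 000000000
000000000
000000000
000011000
000100000
00010<010
000011110
000001100
[31] 000000000
000000000
000000000
000011000
000100000
000100010
00001v110
000001100
[32] 000000000
000000000
000000000
000011000
000100000
000100010
000010>10
000001100
[33] 000000000
000000000
000000000
000011000
000100000
000100^10
000010010
000001100
[34] 000000000
000000000
000000000
000011000
000100000
0001001>0
000010010
000001100
[35] 000000000
000000000
000000000
000011000
0001000^0
000100100
000010010
000001100
[36] 000000000
000000000
000000000
000011000
00010001>
000100100
000010010
000001100
[37] 000000000
000000000
000000000
000011000
000100011
00010010v
000010010
000001100
[38] 000000000
000000000
000000000
000011000
000100011
0001001<1
000010010
000001100
[39] 000000000
000000000
000000000
000011000
0001000^1
000100111
000010010
000001100
[40] 000000000
000000000
000000000
000011000
000100<01
000100111
000010010
000001100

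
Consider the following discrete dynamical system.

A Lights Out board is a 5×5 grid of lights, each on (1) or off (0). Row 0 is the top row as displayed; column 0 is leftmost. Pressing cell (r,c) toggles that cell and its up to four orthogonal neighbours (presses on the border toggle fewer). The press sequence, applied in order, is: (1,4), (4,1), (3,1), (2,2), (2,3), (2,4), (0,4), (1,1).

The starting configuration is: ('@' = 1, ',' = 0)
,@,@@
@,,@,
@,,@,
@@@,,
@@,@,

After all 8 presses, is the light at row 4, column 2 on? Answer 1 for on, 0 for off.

k=0  ,@,@@
@,,@,
@,,@,
@@@,,
@@,@,
k=1  ,@,@,
@,,,@
@,,@@
@@@,,
@@,@,
k=2  ,@,@,
@,,,@
@,,@@
@,@,,
,,@@,
k=3  ,@,@,
@,,,@
@@,@@
,@,,,
,@@@,
k=4  ,@,@,
@,@,@
@,@,@
,@@,,
,@@@,
k=5  ,@,@,
@,@@@
@,,@,
,@@@,
,@@@,
k=6  ,@,@,
@,@@,
@,,,@
,@@@@
,@@@,
k=7  ,@,,@
@,@@@
@,,,@
,@@@@
,@@@,
k=8  ,,,,@
,@,@@
@@,,@
,@@@@
,@@@,

1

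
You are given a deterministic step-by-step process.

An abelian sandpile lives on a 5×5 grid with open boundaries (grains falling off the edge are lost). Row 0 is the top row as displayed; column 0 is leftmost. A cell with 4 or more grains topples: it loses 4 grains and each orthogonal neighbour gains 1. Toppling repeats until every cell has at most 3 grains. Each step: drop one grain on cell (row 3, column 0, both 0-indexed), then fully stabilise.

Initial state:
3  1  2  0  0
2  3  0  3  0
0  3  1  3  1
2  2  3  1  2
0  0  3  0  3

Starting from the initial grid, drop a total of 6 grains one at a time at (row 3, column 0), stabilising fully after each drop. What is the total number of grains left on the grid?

0) 3  1  2  0  0
2  3  0  3  0
0  3  1  3  1
2  2  3  1  2
0  0  3  0  3
1) 3  1  2  0  0
2  3  0  3  0
0  3  1  3  1
3  2  3  1  2
0  0  3  0  3
2) 3  1  2  0  0
2  3  0  3  0
1  3  1  3  1
0  3  3  1  2
1  0  3  0  3
3) 3  1  2  0  0
2  3  0  3  0
1  3  1  3  1
1  3  3  1  2
1  0  3  0  3
4) 3  1  2  0  0
2  3  0  3  0
1  3  1  3  1
2  3  3  1  2
1  0  3  0  3
5) 3  1  2  0  0
2  3  0  3  0
1  3  1  3  1
3  3  3  1  2
1  0  3  0  3
6) 3  2  2  0  0
3  0  1  3  0
3  1  3  3  1
1  2  1  2  2
2  2  0  1  3

41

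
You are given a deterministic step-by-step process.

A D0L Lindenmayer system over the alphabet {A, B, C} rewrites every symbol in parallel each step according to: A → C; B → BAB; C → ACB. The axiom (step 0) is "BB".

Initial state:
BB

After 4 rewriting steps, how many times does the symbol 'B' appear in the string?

t=0: BB
t=1: BABBAB
t=2: BABCBABBABCBAB
t=3: BABCBABACBBABCBABBABCBABACBBABCBAB
t=4: BABCBABACBBABCBABCACBBABBABCBABACBBABCBABBABCBABACBBABCBABCACBBABBABCBABACBBABCBAB

42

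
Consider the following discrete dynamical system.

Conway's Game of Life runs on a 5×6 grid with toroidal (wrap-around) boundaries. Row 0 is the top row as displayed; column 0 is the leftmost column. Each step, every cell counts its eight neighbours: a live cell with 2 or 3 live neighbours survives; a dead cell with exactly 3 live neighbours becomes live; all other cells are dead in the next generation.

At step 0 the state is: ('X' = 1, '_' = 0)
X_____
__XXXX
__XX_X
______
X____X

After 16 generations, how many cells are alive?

k=0  X_____
__XXXX
__XX_X
______
X____X
k=1  XX_X__
XXX__X
__X__X
X___XX
X____X
k=2  ____X_
___XXX
__XX__
_X__X_
______
k=3  ___XXX
__X__X
__X__X
__XX__
______
k=4  ___XXX
X_X__X
_XX_X_
__XX__
__X___
k=5  XXXXXX
X_X___
X___XX
______
__X___
k=6  X___XX
__X___
XX___X
_____X
X_X_XX
k=7  X___X_
____X_
XX___X
______
_X_X__
k=8  ___XXX
_X__X_
X____X
_XX___
______
k=9  ___XXX
___X__
X_X__X
XX____
__XXX_
k=10  _____X
X_XX__
X_X__X
X___X_
XXX___
k=11  ___X_X
X_XXX_
X_X_X_
__XX__
XX____
k=12  ___X_X
X_X___
____X_
X_XX_X
XX_XX_
k=13  ___X_X
___XXX
X_X_X_
X_X___
_X____
k=14  X_XX_X
X_X___
X_X_X_
X_XX_X
XXX___
k=15  ___X_X
X_X_X_
X_X_X_
____X_
______
k=16  ___XXX
X_X_X_
____X_
___X_X
____X_

10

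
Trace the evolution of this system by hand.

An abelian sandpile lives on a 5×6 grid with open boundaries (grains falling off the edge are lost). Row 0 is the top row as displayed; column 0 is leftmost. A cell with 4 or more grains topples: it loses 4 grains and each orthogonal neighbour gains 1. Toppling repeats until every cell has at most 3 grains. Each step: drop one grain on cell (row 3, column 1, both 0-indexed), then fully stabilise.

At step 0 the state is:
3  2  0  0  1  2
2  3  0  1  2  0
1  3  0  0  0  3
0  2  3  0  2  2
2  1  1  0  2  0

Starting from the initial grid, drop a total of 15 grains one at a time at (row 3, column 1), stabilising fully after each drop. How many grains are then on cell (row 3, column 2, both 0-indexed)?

3

gen 0: 3  2  0  0  1  2
2  3  0  1  2  0
1  3  0  0  0  3
0  2  3  0  2  2
2  1  1  0  2  0
gen 1: 3  2  0  0  1  2
2  3  0  1  2  0
1  3  0  0  0  3
0  3  3  0  2  2
2  1  1  0  2  0
gen 2: 3  3  0  0  1  2
3  0  1  1  2  0
2  1  2  0  0  3
1  2  0  1  2  2
2  2  2  0  2  0
gen 3: 3  3  0  0  1  2
3  0  1  1  2  0
2  1  2  0  0  3
1  3  0  1  2  2
2  2  2  0  2  0
gen 4: 3  3  0  0  1  2
3  0  1  1  2  0
2  2  2  0  0  3
2  0  1  1  2  2
2  3  2  0  2  0
gen 5: 3  3  0  0  1  2
3  0  1  1  2  0
2  2  2  0  0  3
2  1  1  1  2  2
2  3  2  0  2  0
gen 6: 3  3  0  0  1  2
3  0  1  1  2  0
2  2  2  0  0  3
2  2  1  1  2  2
2  3  2  0  2  0
gen 7: 3  3  0  0  1  2
3  0  1  1  2  0
2  2  2  0  0  3
2  3  1  1  2  2
2  3  2  0  2  0
gen 8: 3  3  0  0  1  2
3  0  1  1  2  0
2  3  2  0  0  3
3  1  2  1  2  2
3  0  3  0  2  0
gen 9: 3  3  0  0  1  2
3  0  1  1  2  0
2  3  2  0  0  3
3  2  2  1  2  2
3  0  3  0  2  0
gen 10: 3  3  0  0  1  2
3  0  1  1  2  0
2  3  2  0  0  3
3  3  2  1  2  2
3  0  3  0  2  0
gen 11: 1  0  1  0  1  2
1  3  1  1  2  0
1  1  3  0  0  3
2  2  3  1  2  2
0  2  3  0  2  0
gen 12: 1  0  1  0  1  2
1  3  1  1  2  0
1  1  3  0  0  3
2  3  3  1  2  2
0  2  3  0  2  0
gen 13: 1  0  1  0  1  2
1  3  2  1  2  0
1  3  0  1  0  3
3  2  2  2  2  2
1  0  1  1  2  0
gen 14: 1  0  1  0  1  2
1  3  2  1  2  0
1  3  0  1  0  3
3  3  2  2  2  2
1  0  1  1  2  0
gen 15: 1  1  1  0  1  2
2  0  3  1  2  0
3  1  1  1  0  3
0  2  3  2  2  2
2  1  1  1  2  0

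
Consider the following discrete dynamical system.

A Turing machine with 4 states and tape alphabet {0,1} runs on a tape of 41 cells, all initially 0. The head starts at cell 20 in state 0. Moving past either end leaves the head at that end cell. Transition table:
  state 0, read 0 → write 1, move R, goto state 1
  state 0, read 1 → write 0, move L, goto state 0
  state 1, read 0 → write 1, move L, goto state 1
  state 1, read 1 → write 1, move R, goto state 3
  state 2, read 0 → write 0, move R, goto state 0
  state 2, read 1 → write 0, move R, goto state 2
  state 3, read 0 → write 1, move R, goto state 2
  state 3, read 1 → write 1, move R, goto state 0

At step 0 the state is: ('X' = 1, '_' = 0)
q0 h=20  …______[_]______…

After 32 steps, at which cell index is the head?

36

step 0: q0 h=20  …______[_]______…
step 1: q1 h=21  …_____X[_]______…
step 2: q1 h=20  …______[X]X_____…
step 3: q3 h=21  …_____X[X]______…
step 4: q0 h=22  …____XX[_]______…
step 5: q1 h=23  …___XXX[_]______…
step 6: q1 h=22  …____XX[X]X_____…
step 7: q3 h=23  …___XXX[X]______…
step 8: q0 h=24  …__XXXX[_]______…
step 9: q1 h=25  …_XXXXX[_]______…
step 10: q1 h=24  …__XXXX[X]X_____…
step 11: q3 h=25  …_XXXXX[X]______…
step 12: q0 h=26  …XXXXXX[_]______…
step 13: q1 h=27  …XXXXXX[_]______…
step 14: q1 h=26  …XXXXXX[X]X_____…
step 15: q3 h=27  …XXXXXX[X]______…
step 16: q0 h=28  …XXXXXX[_]______…
step 17: q1 h=29  …XXXXXX[_]______…
step 18: q1 h=28  …XXXXXX[X]X_____…
step 19: q3 h=29  …XXXXXX[X]______…
step 20: q0 h=30  …XXXXXX[_]______…
step 21: q1 h=31  …XXXXXX[_]______…
step 22: q1 h=30  …XXXXXX[X]X_____…
step 23: q3 h=31  …XXXXXX[X]______…
step 24: q0 h=32  …XXXXXX[_]______…
step 25: q1 h=33  …XXXXXX[_]______…
step 26: q1 h=32  …XXXXXX[X]X_____…
step 27: q3 h=33  …XXXXXX[X]______…
step 28: q0 h=34  …XXXXXX[_]______|
step 29: q1 h=35  …XXXXXX[_]_____|
step 30: q1 h=34  …XXXXXX[X]X_____|
step 31: q3 h=35  …XXXXXX[X]_____|
step 32: q0 h=36  …XXXXXX[_]____|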